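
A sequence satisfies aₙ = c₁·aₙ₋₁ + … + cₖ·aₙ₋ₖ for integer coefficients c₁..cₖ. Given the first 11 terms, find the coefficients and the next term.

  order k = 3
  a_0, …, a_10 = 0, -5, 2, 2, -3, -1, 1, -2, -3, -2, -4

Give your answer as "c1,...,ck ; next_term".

  a_3 = 1·2 + 0·-5 + 1·0 = 2
  a_4 = 1·2 + 0·2 + 1·-5 = -3
  a_5 = 1·-3 + 0·2 + 1·2 = -1
  a_6 = 1·-1 + 0·-3 + 1·2 = 1
  a_7 = 1·1 + 0·-1 + 1·-3 = -2
  a_8 = 1·-2 + 0·1 + 1·-1 = -3
  a_9 = 1·-3 + 0·-2 + 1·1 = -2
  a_10 = 1·-2 + 0·-3 + 1·-2 = -4
  a_11 = 1·-4 + 0·-2 + 1·-3 = -7

1,0,1 ; -7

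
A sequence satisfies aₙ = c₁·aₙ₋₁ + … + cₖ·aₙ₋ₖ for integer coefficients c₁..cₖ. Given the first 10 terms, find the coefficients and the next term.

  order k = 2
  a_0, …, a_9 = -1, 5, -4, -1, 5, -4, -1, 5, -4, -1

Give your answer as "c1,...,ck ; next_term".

-1,-1 ; 5

  a_2 = -1·5 + -1·-1 = -4
  a_3 = -1·-4 + -1·5 = -1
  a_4 = -1·-1 + -1·-4 = 5
  a_5 = -1·5 + -1·-1 = -4
  a_6 = -1·-4 + -1·5 = -1
  a_7 = -1·-1 + -1·-4 = 5
  a_8 = -1·5 + -1·-1 = -4
  a_9 = -1·-4 + -1·5 = -1
  a_10 = -1·-1 + -1·-4 = 5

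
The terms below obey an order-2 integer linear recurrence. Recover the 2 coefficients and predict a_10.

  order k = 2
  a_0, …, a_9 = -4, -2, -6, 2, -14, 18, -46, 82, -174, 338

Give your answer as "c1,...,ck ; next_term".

-1,2 ; -686

  a_2 = -1·-2 + 2·-4 = -6
  a_3 = -1·-6 + 2·-2 = 2
  a_4 = -1·2 + 2·-6 = -14
  a_5 = -1·-14 + 2·2 = 18
  a_6 = -1·18 + 2·-14 = -46
  a_7 = -1·-46 + 2·18 = 82
  a_8 = -1·82 + 2·-46 = -174
  a_9 = -1·-174 + 2·82 = 338
  a_10 = -1·338 + 2·-174 = -686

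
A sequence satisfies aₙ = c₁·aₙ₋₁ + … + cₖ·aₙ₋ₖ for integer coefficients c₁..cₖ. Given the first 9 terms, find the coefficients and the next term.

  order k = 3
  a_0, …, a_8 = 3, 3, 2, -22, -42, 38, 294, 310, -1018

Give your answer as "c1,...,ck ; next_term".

1,-4,-4 ; -3434

  a_3 = 1·2 + -4·3 + -4·3 = -22
  a_4 = 1·-22 + -4·2 + -4·3 = -42
  a_5 = 1·-42 + -4·-22 + -4·2 = 38
  a_6 = 1·38 + -4·-42 + -4·-22 = 294
  a_7 = 1·294 + -4·38 + -4·-42 = 310
  a_8 = 1·310 + -4·294 + -4·38 = -1018
  a_9 = 1·-1018 + -4·310 + -4·294 = -3434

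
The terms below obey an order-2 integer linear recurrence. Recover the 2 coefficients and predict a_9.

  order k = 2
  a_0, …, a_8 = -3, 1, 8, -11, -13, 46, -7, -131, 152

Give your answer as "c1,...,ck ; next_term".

  a_2 = -1·1 + -3·-3 = 8
  a_3 = -1·8 + -3·1 = -11
  a_4 = -1·-11 + -3·8 = -13
  a_5 = -1·-13 + -3·-11 = 46
  a_6 = -1·46 + -3·-13 = -7
  a_7 = -1·-7 + -3·46 = -131
  a_8 = -1·-131 + -3·-7 = 152
  a_9 = -1·152 + -3·-131 = 241

-1,-3 ; 241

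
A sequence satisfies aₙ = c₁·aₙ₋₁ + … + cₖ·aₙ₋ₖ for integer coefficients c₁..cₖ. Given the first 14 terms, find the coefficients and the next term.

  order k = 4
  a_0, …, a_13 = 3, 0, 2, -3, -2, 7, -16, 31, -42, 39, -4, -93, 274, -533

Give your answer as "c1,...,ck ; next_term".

-2,-1,0,-2 ; 800

  a_4 = -2·-3 + -1·2 + 0·0 + -2·3 = -2
  a_5 = -2·-2 + -1·-3 + 0·2 + -2·0 = 7
  a_6 = -2·7 + -1·-2 + 0·-3 + -2·2 = -16
  a_7 = -2·-16 + -1·7 + 0·-2 + -2·-3 = 31
  a_8 = -2·31 + -1·-16 + 0·7 + -2·-2 = -42
  a_9 = -2·-42 + -1·31 + 0·-16 + -2·7 = 39
  a_10 = -2·39 + -1·-42 + 0·31 + -2·-16 = -4
  a_11 = -2·-4 + -1·39 + 0·-42 + -2·31 = -93
  a_12 = -2·-93 + -1·-4 + 0·39 + -2·-42 = 274
  a_13 = -2·274 + -1·-93 + 0·-4 + -2·39 = -533
  a_14 = -2·-533 + -1·274 + 0·-93 + -2·-4 = 800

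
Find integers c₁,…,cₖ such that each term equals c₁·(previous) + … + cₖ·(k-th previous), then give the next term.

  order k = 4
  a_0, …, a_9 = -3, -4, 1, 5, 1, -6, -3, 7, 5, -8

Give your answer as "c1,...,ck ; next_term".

  a_4 = 0·5 + -2·1 + 0·-4 + -1·-3 = 1
  a_5 = 0·1 + -2·5 + 0·1 + -1·-4 = -6
  a_6 = 0·-6 + -2·1 + 0·5 + -1·1 = -3
  a_7 = 0·-3 + -2·-6 + 0·1 + -1·5 = 7
  a_8 = 0·7 + -2·-3 + 0·-6 + -1·1 = 5
  a_9 = 0·5 + -2·7 + 0·-3 + -1·-6 = -8
  a_10 = 0·-8 + -2·5 + 0·7 + -1·-3 = -7

0,-2,0,-1 ; -7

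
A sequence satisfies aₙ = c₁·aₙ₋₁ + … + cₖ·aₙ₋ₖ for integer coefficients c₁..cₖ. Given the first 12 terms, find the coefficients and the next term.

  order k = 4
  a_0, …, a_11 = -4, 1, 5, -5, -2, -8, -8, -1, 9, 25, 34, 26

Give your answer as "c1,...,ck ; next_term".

  a_4 = 1·-5 + 0·5 + -1·1 + -1·-4 = -2
  a_5 = 1·-2 + 0·-5 + -1·5 + -1·1 = -8
  a_6 = 1·-8 + 0·-2 + -1·-5 + -1·5 = -8
  a_7 = 1·-8 + 0·-8 + -1·-2 + -1·-5 = -1
  a_8 = 1·-1 + 0·-8 + -1·-8 + -1·-2 = 9
  a_9 = 1·9 + 0·-1 + -1·-8 + -1·-8 = 25
  a_10 = 1·25 + 0·9 + -1·-1 + -1·-8 = 34
  a_11 = 1·34 + 0·25 + -1·9 + -1·-1 = 26
  a_12 = 1·26 + 0·34 + -1·25 + -1·9 = -8

1,0,-1,-1 ; -8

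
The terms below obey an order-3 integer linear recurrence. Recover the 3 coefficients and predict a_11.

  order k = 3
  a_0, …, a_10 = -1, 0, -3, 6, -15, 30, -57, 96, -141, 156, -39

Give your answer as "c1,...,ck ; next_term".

-3,-1,3 ; -462

  a_3 = -3·-3 + -1·0 + 3·-1 = 6
  a_4 = -3·6 + -1·-3 + 3·0 = -15
  a_5 = -3·-15 + -1·6 + 3·-3 = 30
  a_6 = -3·30 + -1·-15 + 3·6 = -57
  a_7 = -3·-57 + -1·30 + 3·-15 = 96
  a_8 = -3·96 + -1·-57 + 3·30 = -141
  a_9 = -3·-141 + -1·96 + 3·-57 = 156
  a_10 = -3·156 + -1·-141 + 3·96 = -39
  a_11 = -3·-39 + -1·156 + 3·-141 = -462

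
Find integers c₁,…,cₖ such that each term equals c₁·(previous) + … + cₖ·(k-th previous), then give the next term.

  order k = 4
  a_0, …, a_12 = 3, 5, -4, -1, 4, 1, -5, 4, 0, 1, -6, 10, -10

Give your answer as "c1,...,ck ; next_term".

  a_4 = -1·-1 + 0·-4 + 0·5 + 1·3 = 4
  a_5 = -1·4 + 0·-1 + 0·-4 + 1·5 = 1
  a_6 = -1·1 + 0·4 + 0·-1 + 1·-4 = -5
  a_7 = -1·-5 + 0·1 + 0·4 + 1·-1 = 4
  a_8 = -1·4 + 0·-5 + 0·1 + 1·4 = 0
  a_9 = -1·0 + 0·4 + 0·-5 + 1·1 = 1
  a_10 = -1·1 + 0·0 + 0·4 + 1·-5 = -6
  a_11 = -1·-6 + 0·1 + 0·0 + 1·4 = 10
  a_12 = -1·10 + 0·-6 + 0·1 + 1·0 = -10
  a_13 = -1·-10 + 0·10 + 0·-6 + 1·1 = 11

-1,0,0,1 ; 11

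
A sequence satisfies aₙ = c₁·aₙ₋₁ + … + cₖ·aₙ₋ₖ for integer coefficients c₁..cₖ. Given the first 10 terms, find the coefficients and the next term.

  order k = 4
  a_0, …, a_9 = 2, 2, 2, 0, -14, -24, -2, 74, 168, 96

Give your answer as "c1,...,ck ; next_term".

1,-2,-2,-3 ; -382

  a_4 = 1·0 + -2·2 + -2·2 + -3·2 = -14
  a_5 = 1·-14 + -2·0 + -2·2 + -3·2 = -24
  a_6 = 1·-24 + -2·-14 + -2·0 + -3·2 = -2
  a_7 = 1·-2 + -2·-24 + -2·-14 + -3·0 = 74
  a_8 = 1·74 + -2·-2 + -2·-24 + -3·-14 = 168
  a_9 = 1·168 + -2·74 + -2·-2 + -3·-24 = 96
  a_10 = 1·96 + -2·168 + -2·74 + -3·-2 = -382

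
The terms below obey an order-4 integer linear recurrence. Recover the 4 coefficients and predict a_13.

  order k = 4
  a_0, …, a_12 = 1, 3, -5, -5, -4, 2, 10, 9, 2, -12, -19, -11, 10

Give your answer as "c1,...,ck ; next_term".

0,0,-1,-1 ; 31

  a_4 = 0·-5 + 0·-5 + -1·3 + -1·1 = -4
  a_5 = 0·-4 + 0·-5 + -1·-5 + -1·3 = 2
  a_6 = 0·2 + 0·-4 + -1·-5 + -1·-5 = 10
  a_7 = 0·10 + 0·2 + -1·-4 + -1·-5 = 9
  a_8 = 0·9 + 0·10 + -1·2 + -1·-4 = 2
  a_9 = 0·2 + 0·9 + -1·10 + -1·2 = -12
  a_10 = 0·-12 + 0·2 + -1·9 + -1·10 = -19
  a_11 = 0·-19 + 0·-12 + -1·2 + -1·9 = -11
  a_12 = 0·-11 + 0·-19 + -1·-12 + -1·2 = 10
  a_13 = 0·10 + 0·-11 + -1·-19 + -1·-12 = 31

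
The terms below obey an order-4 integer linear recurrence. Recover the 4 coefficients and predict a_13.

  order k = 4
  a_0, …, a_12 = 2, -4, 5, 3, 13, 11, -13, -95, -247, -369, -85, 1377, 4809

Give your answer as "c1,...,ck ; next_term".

2,-1,-4,-2 ; 9319

  a_4 = 2·3 + -1·5 + -4·-4 + -2·2 = 13
  a_5 = 2·13 + -1·3 + -4·5 + -2·-4 = 11
  a_6 = 2·11 + -1·13 + -4·3 + -2·5 = -13
  a_7 = 2·-13 + -1·11 + -4·13 + -2·3 = -95
  a_8 = 2·-95 + -1·-13 + -4·11 + -2·13 = -247
  a_9 = 2·-247 + -1·-95 + -4·-13 + -2·11 = -369
  a_10 = 2·-369 + -1·-247 + -4·-95 + -2·-13 = -85
  a_11 = 2·-85 + -1·-369 + -4·-247 + -2·-95 = 1377
  a_12 = 2·1377 + -1·-85 + -4·-369 + -2·-247 = 4809
  a_13 = 2·4809 + -1·1377 + -4·-85 + -2·-369 = 9319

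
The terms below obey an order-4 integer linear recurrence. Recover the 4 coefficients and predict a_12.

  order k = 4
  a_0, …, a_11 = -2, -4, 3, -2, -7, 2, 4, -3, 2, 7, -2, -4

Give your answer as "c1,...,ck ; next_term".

  a_4 = 1·-2 + -1·3 + 1·-4 + -1·-2 = -7
  a_5 = 1·-7 + -1·-2 + 1·3 + -1·-4 = 2
  a_6 = 1·2 + -1·-7 + 1·-2 + -1·3 = 4
  a_7 = 1·4 + -1·2 + 1·-7 + -1·-2 = -3
  a_8 = 1·-3 + -1·4 + 1·2 + -1·-7 = 2
  a_9 = 1·2 + -1·-3 + 1·4 + -1·2 = 7
  a_10 = 1·7 + -1·2 + 1·-3 + -1·4 = -2
  a_11 = 1·-2 + -1·7 + 1·2 + -1·-3 = -4
  a_12 = 1·-4 + -1·-2 + 1·7 + -1·2 = 3

1,-1,1,-1 ; 3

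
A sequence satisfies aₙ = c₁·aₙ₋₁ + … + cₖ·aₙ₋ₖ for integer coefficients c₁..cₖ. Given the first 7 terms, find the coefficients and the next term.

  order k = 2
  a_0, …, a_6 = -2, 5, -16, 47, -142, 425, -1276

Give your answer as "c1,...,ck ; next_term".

  a_2 = -2·5 + 3·-2 = -16
  a_3 = -2·-16 + 3·5 = 47
  a_4 = -2·47 + 3·-16 = -142
  a_5 = -2·-142 + 3·47 = 425
  a_6 = -2·425 + 3·-142 = -1276
  a_7 = -2·-1276 + 3·425 = 3827

-2,3 ; 3827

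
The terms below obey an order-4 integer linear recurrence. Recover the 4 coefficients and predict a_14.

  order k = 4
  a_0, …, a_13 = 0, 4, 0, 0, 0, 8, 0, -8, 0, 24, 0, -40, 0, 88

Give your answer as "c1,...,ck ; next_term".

0,-1,0,2 ; 0

  a_4 = 0·0 + -1·0 + 0·4 + 2·0 = 0
  a_5 = 0·0 + -1·0 + 0·0 + 2·4 = 8
  a_6 = 0·8 + -1·0 + 0·0 + 2·0 = 0
  a_7 = 0·0 + -1·8 + 0·0 + 2·0 = -8
  a_8 = 0·-8 + -1·0 + 0·8 + 2·0 = 0
  a_9 = 0·0 + -1·-8 + 0·0 + 2·8 = 24
  a_10 = 0·24 + -1·0 + 0·-8 + 2·0 = 0
  a_11 = 0·0 + -1·24 + 0·0 + 2·-8 = -40
  a_12 = 0·-40 + -1·0 + 0·24 + 2·0 = 0
  a_13 = 0·0 + -1·-40 + 0·0 + 2·24 = 88
  a_14 = 0·88 + -1·0 + 0·-40 + 2·0 = 0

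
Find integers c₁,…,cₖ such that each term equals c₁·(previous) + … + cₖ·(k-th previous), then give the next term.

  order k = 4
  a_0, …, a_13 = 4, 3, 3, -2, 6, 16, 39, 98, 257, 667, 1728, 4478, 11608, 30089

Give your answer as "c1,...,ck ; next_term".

2,1,1,1 ; 77992

  a_4 = 2·-2 + 1·3 + 1·3 + 1·4 = 6
  a_5 = 2·6 + 1·-2 + 1·3 + 1·3 = 16
  a_6 = 2·16 + 1·6 + 1·-2 + 1·3 = 39
  a_7 = 2·39 + 1·16 + 1·6 + 1·-2 = 98
  a_8 = 2·98 + 1·39 + 1·16 + 1·6 = 257
  a_9 = 2·257 + 1·98 + 1·39 + 1·16 = 667
  a_10 = 2·667 + 1·257 + 1·98 + 1·39 = 1728
  a_11 = 2·1728 + 1·667 + 1·257 + 1·98 = 4478
  a_12 = 2·4478 + 1·1728 + 1·667 + 1·257 = 11608
  a_13 = 2·11608 + 1·4478 + 1·1728 + 1·667 = 30089
  a_14 = 2·30089 + 1·11608 + 1·4478 + 1·1728 = 77992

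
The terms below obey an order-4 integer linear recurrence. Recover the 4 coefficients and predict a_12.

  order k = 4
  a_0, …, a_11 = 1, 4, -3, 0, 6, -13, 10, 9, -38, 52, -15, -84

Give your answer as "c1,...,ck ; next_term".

  a_4 = -1·0 + -1·-3 + 1·4 + -1·1 = 6
  a_5 = -1·6 + -1·0 + 1·-3 + -1·4 = -13
  a_6 = -1·-13 + -1·6 + 1·0 + -1·-3 = 10
  a_7 = -1·10 + -1·-13 + 1·6 + -1·0 = 9
  a_8 = -1·9 + -1·10 + 1·-13 + -1·6 = -38
  a_9 = -1·-38 + -1·9 + 1·10 + -1·-13 = 52
  a_10 = -1·52 + -1·-38 + 1·9 + -1·10 = -15
  a_11 = -1·-15 + -1·52 + 1·-38 + -1·9 = -84
  a_12 = -1·-84 + -1·-15 + 1·52 + -1·-38 = 189

-1,-1,1,-1 ; 189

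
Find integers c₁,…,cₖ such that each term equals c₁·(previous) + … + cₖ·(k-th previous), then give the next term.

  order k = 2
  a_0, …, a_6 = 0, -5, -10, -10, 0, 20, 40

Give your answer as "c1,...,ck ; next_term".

2,-2 ; 40

  a_2 = 2·-5 + -2·0 = -10
  a_3 = 2·-10 + -2·-5 = -10
  a_4 = 2·-10 + -2·-10 = 0
  a_5 = 2·0 + -2·-10 = 20
  a_6 = 2·20 + -2·0 = 40
  a_7 = 2·40 + -2·20 = 40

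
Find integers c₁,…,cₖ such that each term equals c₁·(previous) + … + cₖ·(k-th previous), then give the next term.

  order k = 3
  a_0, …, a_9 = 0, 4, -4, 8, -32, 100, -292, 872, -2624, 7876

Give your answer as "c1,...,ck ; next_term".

-3,-1,-3 ; -23620

  a_3 = -3·-4 + -1·4 + -3·0 = 8
  a_4 = -3·8 + -1·-4 + -3·4 = -32
  a_5 = -3·-32 + -1·8 + -3·-4 = 100
  a_6 = -3·100 + -1·-32 + -3·8 = -292
  a_7 = -3·-292 + -1·100 + -3·-32 = 872
  a_8 = -3·872 + -1·-292 + -3·100 = -2624
  a_9 = -3·-2624 + -1·872 + -3·-292 = 7876
  a_10 = -3·7876 + -1·-2624 + -3·872 = -23620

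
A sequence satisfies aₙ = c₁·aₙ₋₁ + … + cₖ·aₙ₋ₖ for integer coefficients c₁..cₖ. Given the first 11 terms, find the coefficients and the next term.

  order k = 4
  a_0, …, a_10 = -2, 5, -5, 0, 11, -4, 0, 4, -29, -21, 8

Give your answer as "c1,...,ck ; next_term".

1,-1,0,-3 ; 17

  a_4 = 1·0 + -1·-5 + 0·5 + -3·-2 = 11
  a_5 = 1·11 + -1·0 + 0·-5 + -3·5 = -4
  a_6 = 1·-4 + -1·11 + 0·0 + -3·-5 = 0
  a_7 = 1·0 + -1·-4 + 0·11 + -3·0 = 4
  a_8 = 1·4 + -1·0 + 0·-4 + -3·11 = -29
  a_9 = 1·-29 + -1·4 + 0·0 + -3·-4 = -21
  a_10 = 1·-21 + -1·-29 + 0·4 + -3·0 = 8
  a_11 = 1·8 + -1·-21 + 0·-29 + -3·4 = 17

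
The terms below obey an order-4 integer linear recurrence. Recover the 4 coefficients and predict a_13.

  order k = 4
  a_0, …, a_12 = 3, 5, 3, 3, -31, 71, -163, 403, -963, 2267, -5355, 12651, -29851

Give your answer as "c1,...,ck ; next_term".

  a_4 = -3·3 + -2·3 + -2·5 + -2·3 = -31
  a_5 = -3·-31 + -2·3 + -2·3 + -2·5 = 71
  a_6 = -3·71 + -2·-31 + -2·3 + -2·3 = -163
  a_7 = -3·-163 + -2·71 + -2·-31 + -2·3 = 403
  a_8 = -3·403 + -2·-163 + -2·71 + -2·-31 = -963
  a_9 = -3·-963 + -2·403 + -2·-163 + -2·71 = 2267
  a_10 = -3·2267 + -2·-963 + -2·403 + -2·-163 = -5355
  a_11 = -3·-5355 + -2·2267 + -2·-963 + -2·403 = 12651
  a_12 = -3·12651 + -2·-5355 + -2·2267 + -2·-963 = -29851
  a_13 = -3·-29851 + -2·12651 + -2·-5355 + -2·2267 = 70427

-3,-2,-2,-2 ; 70427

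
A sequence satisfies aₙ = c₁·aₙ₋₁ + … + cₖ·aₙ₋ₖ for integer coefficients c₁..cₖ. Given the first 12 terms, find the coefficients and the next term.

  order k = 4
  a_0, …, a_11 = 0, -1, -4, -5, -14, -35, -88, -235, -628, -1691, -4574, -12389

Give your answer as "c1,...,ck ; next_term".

3,0,-1,-3 ; -33592

  a_4 = 3·-5 + 0·-4 + -1·-1 + -3·0 = -14
  a_5 = 3·-14 + 0·-5 + -1·-4 + -3·-1 = -35
  a_6 = 3·-35 + 0·-14 + -1·-5 + -3·-4 = -88
  a_7 = 3·-88 + 0·-35 + -1·-14 + -3·-5 = -235
  a_8 = 3·-235 + 0·-88 + -1·-35 + -3·-14 = -628
  a_9 = 3·-628 + 0·-235 + -1·-88 + -3·-35 = -1691
  a_10 = 3·-1691 + 0·-628 + -1·-235 + -3·-88 = -4574
  a_11 = 3·-4574 + 0·-1691 + -1·-628 + -3·-235 = -12389
  a_12 = 3·-12389 + 0·-4574 + -1·-1691 + -3·-628 = -33592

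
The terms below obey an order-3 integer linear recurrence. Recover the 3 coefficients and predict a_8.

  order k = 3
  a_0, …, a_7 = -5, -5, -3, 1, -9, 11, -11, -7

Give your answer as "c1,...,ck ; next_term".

  a_3 = -2·-3 + -1·-5 + 2·-5 = 1
  a_4 = -2·1 + -1·-3 + 2·-5 = -9
  a_5 = -2·-9 + -1·1 + 2·-3 = 11
  a_6 = -2·11 + -1·-9 + 2·1 = -11
  a_7 = -2·-11 + -1·11 + 2·-9 = -7
  a_8 = -2·-7 + -1·-11 + 2·11 = 47

-2,-1,2 ; 47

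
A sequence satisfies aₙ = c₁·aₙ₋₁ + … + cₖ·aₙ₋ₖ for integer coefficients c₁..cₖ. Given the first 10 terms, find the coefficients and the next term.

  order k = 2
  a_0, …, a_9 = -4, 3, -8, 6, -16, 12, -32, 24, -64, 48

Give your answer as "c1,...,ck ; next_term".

  a_2 = 0·3 + 2·-4 = -8
  a_3 = 0·-8 + 2·3 = 6
  a_4 = 0·6 + 2·-8 = -16
  a_5 = 0·-16 + 2·6 = 12
  a_6 = 0·12 + 2·-16 = -32
  a_7 = 0·-32 + 2·12 = 24
  a_8 = 0·24 + 2·-32 = -64
  a_9 = 0·-64 + 2·24 = 48
  a_10 = 0·48 + 2·-64 = -128

0,2 ; -128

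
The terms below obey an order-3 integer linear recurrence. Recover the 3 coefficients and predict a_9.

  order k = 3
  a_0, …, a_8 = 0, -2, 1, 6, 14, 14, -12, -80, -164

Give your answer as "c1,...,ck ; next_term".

2,-2,-2 ; -144

  a_3 = 2·1 + -2·-2 + -2·0 = 6
  a_4 = 2·6 + -2·1 + -2·-2 = 14
  a_5 = 2·14 + -2·6 + -2·1 = 14
  a_6 = 2·14 + -2·14 + -2·6 = -12
  a_7 = 2·-12 + -2·14 + -2·14 = -80
  a_8 = 2·-80 + -2·-12 + -2·14 = -164
  a_9 = 2·-164 + -2·-80 + -2·-12 = -144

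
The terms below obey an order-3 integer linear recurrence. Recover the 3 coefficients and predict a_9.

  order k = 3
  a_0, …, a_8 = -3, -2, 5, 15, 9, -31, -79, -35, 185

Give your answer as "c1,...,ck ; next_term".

1,-2,-2 ; 413

  a_3 = 1·5 + -2·-2 + -2·-3 = 15
  a_4 = 1·15 + -2·5 + -2·-2 = 9
  a_5 = 1·9 + -2·15 + -2·5 = -31
  a_6 = 1·-31 + -2·9 + -2·15 = -79
  a_7 = 1·-79 + -2·-31 + -2·9 = -35
  a_8 = 1·-35 + -2·-79 + -2·-31 = 185
  a_9 = 1·185 + -2·-35 + -2·-79 = 413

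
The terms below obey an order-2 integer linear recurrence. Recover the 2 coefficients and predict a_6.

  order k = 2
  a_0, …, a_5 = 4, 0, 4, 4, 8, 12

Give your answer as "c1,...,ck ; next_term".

  a_2 = 1·0 + 1·4 = 4
  a_3 = 1·4 + 1·0 = 4
  a_4 = 1·4 + 1·4 = 8
  a_5 = 1·8 + 1·4 = 12
  a_6 = 1·12 + 1·8 = 20

1,1 ; 20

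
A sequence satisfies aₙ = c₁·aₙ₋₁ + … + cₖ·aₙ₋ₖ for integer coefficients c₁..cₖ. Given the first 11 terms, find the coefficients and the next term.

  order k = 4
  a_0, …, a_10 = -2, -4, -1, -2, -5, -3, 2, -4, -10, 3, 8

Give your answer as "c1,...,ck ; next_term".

0,-1,1,1 ; -17

  a_4 = 0·-2 + -1·-1 + 1·-4 + 1·-2 = -5
  a_5 = 0·-5 + -1·-2 + 1·-1 + 1·-4 = -3
  a_6 = 0·-3 + -1·-5 + 1·-2 + 1·-1 = 2
  a_7 = 0·2 + -1·-3 + 1·-5 + 1·-2 = -4
  a_8 = 0·-4 + -1·2 + 1·-3 + 1·-5 = -10
  a_9 = 0·-10 + -1·-4 + 1·2 + 1·-3 = 3
  a_10 = 0·3 + -1·-10 + 1·-4 + 1·2 = 8
  a_11 = 0·8 + -1·3 + 1·-10 + 1·-4 = -17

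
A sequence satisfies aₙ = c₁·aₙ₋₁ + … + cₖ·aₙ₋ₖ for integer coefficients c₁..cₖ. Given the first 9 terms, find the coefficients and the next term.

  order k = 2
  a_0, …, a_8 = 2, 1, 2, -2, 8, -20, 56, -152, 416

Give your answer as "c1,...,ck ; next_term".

-2,2 ; -1136

  a_2 = -2·1 + 2·2 = 2
  a_3 = -2·2 + 2·1 = -2
  a_4 = -2·-2 + 2·2 = 8
  a_5 = -2·8 + 2·-2 = -20
  a_6 = -2·-20 + 2·8 = 56
  a_7 = -2·56 + 2·-20 = -152
  a_8 = -2·-152 + 2·56 = 416
  a_9 = -2·416 + 2·-152 = -1136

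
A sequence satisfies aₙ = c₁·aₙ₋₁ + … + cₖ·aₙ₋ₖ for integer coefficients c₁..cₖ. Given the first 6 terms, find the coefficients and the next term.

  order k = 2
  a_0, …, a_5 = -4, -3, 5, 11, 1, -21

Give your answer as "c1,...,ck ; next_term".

1,-2 ; -23

  a_2 = 1·-3 + -2·-4 = 5
  a_3 = 1·5 + -2·-3 = 11
  a_4 = 1·11 + -2·5 = 1
  a_5 = 1·1 + -2·11 = -21
  a_6 = 1·-21 + -2·1 = -23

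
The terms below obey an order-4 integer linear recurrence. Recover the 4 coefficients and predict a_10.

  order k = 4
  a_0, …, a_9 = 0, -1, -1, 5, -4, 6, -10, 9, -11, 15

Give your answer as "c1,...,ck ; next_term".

-1,0,-1,-1 ; -14

  a_4 = -1·5 + 0·-1 + -1·-1 + -1·0 = -4
  a_5 = -1·-4 + 0·5 + -1·-1 + -1·-1 = 6
  a_6 = -1·6 + 0·-4 + -1·5 + -1·-1 = -10
  a_7 = -1·-10 + 0·6 + -1·-4 + -1·5 = 9
  a_8 = -1·9 + 0·-10 + -1·6 + -1·-4 = -11
  a_9 = -1·-11 + 0·9 + -1·-10 + -1·6 = 15
  a_10 = -1·15 + 0·-11 + -1·9 + -1·-10 = -14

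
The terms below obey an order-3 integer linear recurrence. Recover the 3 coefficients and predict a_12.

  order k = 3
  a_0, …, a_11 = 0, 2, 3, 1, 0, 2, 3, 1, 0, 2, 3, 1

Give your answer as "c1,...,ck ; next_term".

1,-1,1 ; 0

  a_3 = 1·3 + -1·2 + 1·0 = 1
  a_4 = 1·1 + -1·3 + 1·2 = 0
  a_5 = 1·0 + -1·1 + 1·3 = 2
  a_6 = 1·2 + -1·0 + 1·1 = 3
  a_7 = 1·3 + -1·2 + 1·0 = 1
  a_8 = 1·1 + -1·3 + 1·2 = 0
  a_9 = 1·0 + -1·1 + 1·3 = 2
  a_10 = 1·2 + -1·0 + 1·1 = 3
  a_11 = 1·3 + -1·2 + 1·0 = 1
  a_12 = 1·1 + -1·3 + 1·2 = 0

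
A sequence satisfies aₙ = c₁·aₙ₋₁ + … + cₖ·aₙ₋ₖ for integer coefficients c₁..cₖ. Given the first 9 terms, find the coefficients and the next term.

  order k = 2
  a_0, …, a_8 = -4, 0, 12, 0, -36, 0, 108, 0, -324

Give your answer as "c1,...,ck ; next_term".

  a_2 = 0·0 + -3·-4 = 12
  a_3 = 0·12 + -3·0 = 0
  a_4 = 0·0 + -3·12 = -36
  a_5 = 0·-36 + -3·0 = 0
  a_6 = 0·0 + -3·-36 = 108
  a_7 = 0·108 + -3·0 = 0
  a_8 = 0·0 + -3·108 = -324
  a_9 = 0·-324 + -3·0 = 0

0,-3 ; 0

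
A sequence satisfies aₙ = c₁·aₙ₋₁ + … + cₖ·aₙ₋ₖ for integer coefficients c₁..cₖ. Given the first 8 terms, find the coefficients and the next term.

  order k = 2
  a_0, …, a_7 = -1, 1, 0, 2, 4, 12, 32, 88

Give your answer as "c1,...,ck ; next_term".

  a_2 = 2·1 + 2·-1 = 0
  a_3 = 2·0 + 2·1 = 2
  a_4 = 2·2 + 2·0 = 4
  a_5 = 2·4 + 2·2 = 12
  a_6 = 2·12 + 2·4 = 32
  a_7 = 2·32 + 2·12 = 88
  a_8 = 2·88 + 2·32 = 240

2,2 ; 240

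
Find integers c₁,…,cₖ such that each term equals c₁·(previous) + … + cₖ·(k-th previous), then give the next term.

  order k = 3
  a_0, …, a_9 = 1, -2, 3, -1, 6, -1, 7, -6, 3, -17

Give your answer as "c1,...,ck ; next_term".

1,1,-2 ; -2

  a_3 = 1·3 + 1·-2 + -2·1 = -1
  a_4 = 1·-1 + 1·3 + -2·-2 = 6
  a_5 = 1·6 + 1·-1 + -2·3 = -1
  a_6 = 1·-1 + 1·6 + -2·-1 = 7
  a_7 = 1·7 + 1·-1 + -2·6 = -6
  a_8 = 1·-6 + 1·7 + -2·-1 = 3
  a_9 = 1·3 + 1·-6 + -2·7 = -17
  a_10 = 1·-17 + 1·3 + -2·-6 = -2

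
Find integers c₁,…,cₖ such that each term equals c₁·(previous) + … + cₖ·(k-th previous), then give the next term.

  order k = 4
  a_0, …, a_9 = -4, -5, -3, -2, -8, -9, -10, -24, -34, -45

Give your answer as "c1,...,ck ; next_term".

1,0,2,-1 ; -83

  a_4 = 1·-2 + 0·-3 + 2·-5 + -1·-4 = -8
  a_5 = 1·-8 + 0·-2 + 2·-3 + -1·-5 = -9
  a_6 = 1·-9 + 0·-8 + 2·-2 + -1·-3 = -10
  a_7 = 1·-10 + 0·-9 + 2·-8 + -1·-2 = -24
  a_8 = 1·-24 + 0·-10 + 2·-9 + -1·-8 = -34
  a_9 = 1·-34 + 0·-24 + 2·-10 + -1·-9 = -45
  a_10 = 1·-45 + 0·-34 + 2·-24 + -1·-10 = -83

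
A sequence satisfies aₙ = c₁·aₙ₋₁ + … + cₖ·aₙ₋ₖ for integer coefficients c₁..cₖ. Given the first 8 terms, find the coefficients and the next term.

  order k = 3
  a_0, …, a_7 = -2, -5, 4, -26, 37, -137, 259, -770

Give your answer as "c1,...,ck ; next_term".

  a_3 = -1·4 + 4·-5 + 1·-2 = -26
  a_4 = -1·-26 + 4·4 + 1·-5 = 37
  a_5 = -1·37 + 4·-26 + 1·4 = -137
  a_6 = -1·-137 + 4·37 + 1·-26 = 259
  a_7 = -1·259 + 4·-137 + 1·37 = -770
  a_8 = -1·-770 + 4·259 + 1·-137 = 1669

-1,4,1 ; 1669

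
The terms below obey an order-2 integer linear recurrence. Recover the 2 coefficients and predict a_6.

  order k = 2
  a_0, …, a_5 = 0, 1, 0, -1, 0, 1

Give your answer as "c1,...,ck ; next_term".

0,-1 ; 0

  a_2 = 0·1 + -1·0 = 0
  a_3 = 0·0 + -1·1 = -1
  a_4 = 0·-1 + -1·0 = 0
  a_5 = 0·0 + -1·-1 = 1
  a_6 = 0·1 + -1·0 = 0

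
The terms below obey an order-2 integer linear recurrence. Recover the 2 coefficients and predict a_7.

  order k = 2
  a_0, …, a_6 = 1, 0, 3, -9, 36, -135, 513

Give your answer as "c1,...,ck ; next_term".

-3,3 ; -1944

  a_2 = -3·0 + 3·1 = 3
  a_3 = -3·3 + 3·0 = -9
  a_4 = -3·-9 + 3·3 = 36
  a_5 = -3·36 + 3·-9 = -135
  a_6 = -3·-135 + 3·36 = 513
  a_7 = -3·513 + 3·-135 = -1944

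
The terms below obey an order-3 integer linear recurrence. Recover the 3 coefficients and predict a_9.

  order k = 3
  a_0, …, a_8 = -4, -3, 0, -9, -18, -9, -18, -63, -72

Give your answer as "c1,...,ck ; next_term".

1,-1,3 ; -63

  a_3 = 1·0 + -1·-3 + 3·-4 = -9
  a_4 = 1·-9 + -1·0 + 3·-3 = -18
  a_5 = 1·-18 + -1·-9 + 3·0 = -9
  a_6 = 1·-9 + -1·-18 + 3·-9 = -18
  a_7 = 1·-18 + -1·-9 + 3·-18 = -63
  a_8 = 1·-63 + -1·-18 + 3·-9 = -72
  a_9 = 1·-72 + -1·-63 + 3·-18 = -63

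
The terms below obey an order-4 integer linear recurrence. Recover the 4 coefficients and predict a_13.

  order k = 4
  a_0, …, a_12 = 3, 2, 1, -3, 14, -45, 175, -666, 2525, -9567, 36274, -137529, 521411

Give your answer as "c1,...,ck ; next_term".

  a_4 = -3·-3 + 2·1 + -3·2 + 3·3 = 14
  a_5 = -3·14 + 2·-3 + -3·1 + 3·2 = -45
  a_6 = -3·-45 + 2·14 + -3·-3 + 3·1 = 175
  a_7 = -3·175 + 2·-45 + -3·14 + 3·-3 = -666
  a_8 = -3·-666 + 2·175 + -3·-45 + 3·14 = 2525
  a_9 = -3·2525 + 2·-666 + -3·175 + 3·-45 = -9567
  a_10 = -3·-9567 + 2·2525 + -3·-666 + 3·175 = 36274
  a_11 = -3·36274 + 2·-9567 + -3·2525 + 3·-666 = -137529
  a_12 = -3·-137529 + 2·36274 + -3·-9567 + 3·2525 = 521411
  a_13 = -3·521411 + 2·-137529 + -3·36274 + 3·-9567 = -1976814

-3,2,-3,3 ; -1976814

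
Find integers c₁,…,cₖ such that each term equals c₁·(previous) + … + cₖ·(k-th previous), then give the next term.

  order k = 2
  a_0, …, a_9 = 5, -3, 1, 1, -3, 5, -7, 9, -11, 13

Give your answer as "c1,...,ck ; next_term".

  a_2 = -2·-3 + -1·5 = 1
  a_3 = -2·1 + -1·-3 = 1
  a_4 = -2·1 + -1·1 = -3
  a_5 = -2·-3 + -1·1 = 5
  a_6 = -2·5 + -1·-3 = -7
  a_7 = -2·-7 + -1·5 = 9
  a_8 = -2·9 + -1·-7 = -11
  a_9 = -2·-11 + -1·9 = 13
  a_10 = -2·13 + -1·-11 = -15

-2,-1 ; -15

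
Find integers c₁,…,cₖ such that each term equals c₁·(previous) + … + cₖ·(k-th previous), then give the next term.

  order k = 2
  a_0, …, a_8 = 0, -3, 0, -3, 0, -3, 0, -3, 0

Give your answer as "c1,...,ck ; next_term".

0,1 ; -3

  a_2 = 0·-3 + 1·0 = 0
  a_3 = 0·0 + 1·-3 = -3
  a_4 = 0·-3 + 1·0 = 0
  a_5 = 0·0 + 1·-3 = -3
  a_6 = 0·-3 + 1·0 = 0
  a_7 = 0·0 + 1·-3 = -3
  a_8 = 0·-3 + 1·0 = 0
  a_9 = 0·0 + 1·-3 = -3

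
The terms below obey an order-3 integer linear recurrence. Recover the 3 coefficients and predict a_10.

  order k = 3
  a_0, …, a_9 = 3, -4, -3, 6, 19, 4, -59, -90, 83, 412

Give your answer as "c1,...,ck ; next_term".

  a_3 = 1·-3 + -3·-4 + -1·3 = 6
  a_4 = 1·6 + -3·-3 + -1·-4 = 19
  a_5 = 1·19 + -3·6 + -1·-3 = 4
  a_6 = 1·4 + -3·19 + -1·6 = -59
  a_7 = 1·-59 + -3·4 + -1·19 = -90
  a_8 = 1·-90 + -3·-59 + -1·4 = 83
  a_9 = 1·83 + -3·-90 + -1·-59 = 412
  a_10 = 1·412 + -3·83 + -1·-90 = 253

1,-3,-1 ; 253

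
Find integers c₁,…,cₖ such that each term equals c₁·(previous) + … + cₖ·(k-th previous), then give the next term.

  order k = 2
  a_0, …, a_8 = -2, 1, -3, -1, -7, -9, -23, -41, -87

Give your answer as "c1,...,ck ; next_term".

1,2 ; -169

  a_2 = 1·1 + 2·-2 = -3
  a_3 = 1·-3 + 2·1 = -1
  a_4 = 1·-1 + 2·-3 = -7
  a_5 = 1·-7 + 2·-1 = -9
  a_6 = 1·-9 + 2·-7 = -23
  a_7 = 1·-23 + 2·-9 = -41
  a_8 = 1·-41 + 2·-23 = -87
  a_9 = 1·-87 + 2·-41 = -169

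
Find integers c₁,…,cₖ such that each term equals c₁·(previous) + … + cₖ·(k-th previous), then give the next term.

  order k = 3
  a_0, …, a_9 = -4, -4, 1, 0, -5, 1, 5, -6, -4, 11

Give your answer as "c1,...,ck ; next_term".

  a_3 = 0·1 + -1·-4 + 1·-4 = 0
  a_4 = 0·0 + -1·1 + 1·-4 = -5
  a_5 = 0·-5 + -1·0 + 1·1 = 1
  a_6 = 0·1 + -1·-5 + 1·0 = 5
  a_7 = 0·5 + -1·1 + 1·-5 = -6
  a_8 = 0·-6 + -1·5 + 1·1 = -4
  a_9 = 0·-4 + -1·-6 + 1·5 = 11
  a_10 = 0·11 + -1·-4 + 1·-6 = -2

0,-1,1 ; -2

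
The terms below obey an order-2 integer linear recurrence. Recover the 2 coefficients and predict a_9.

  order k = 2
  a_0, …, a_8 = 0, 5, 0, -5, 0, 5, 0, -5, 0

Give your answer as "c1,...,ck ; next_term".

  a_2 = 0·5 + -1·0 = 0
  a_3 = 0·0 + -1·5 = -5
  a_4 = 0·-5 + -1·0 = 0
  a_5 = 0·0 + -1·-5 = 5
  a_6 = 0·5 + -1·0 = 0
  a_7 = 0·0 + -1·5 = -5
  a_8 = 0·-5 + -1·0 = 0
  a_9 = 0·0 + -1·-5 = 5

0,-1 ; 5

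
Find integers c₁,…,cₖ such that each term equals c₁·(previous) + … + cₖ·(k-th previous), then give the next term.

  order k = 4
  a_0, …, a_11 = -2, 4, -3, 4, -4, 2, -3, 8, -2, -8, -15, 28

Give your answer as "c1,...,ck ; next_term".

  a_4 = 0·4 + -2·-3 + -2·4 + 1·-2 = -4
  a_5 = 0·-4 + -2·4 + -2·-3 + 1·4 = 2
  a_6 = 0·2 + -2·-4 + -2·4 + 1·-3 = -3
  a_7 = 0·-3 + -2·2 + -2·-4 + 1·4 = 8
  a_8 = 0·8 + -2·-3 + -2·2 + 1·-4 = -2
  a_9 = 0·-2 + -2·8 + -2·-3 + 1·2 = -8
  a_10 = 0·-8 + -2·-2 + -2·8 + 1·-3 = -15
  a_11 = 0·-15 + -2·-8 + -2·-2 + 1·8 = 28
  a_12 = 0·28 + -2·-15 + -2·-8 + 1·-2 = 44

0,-2,-2,1 ; 44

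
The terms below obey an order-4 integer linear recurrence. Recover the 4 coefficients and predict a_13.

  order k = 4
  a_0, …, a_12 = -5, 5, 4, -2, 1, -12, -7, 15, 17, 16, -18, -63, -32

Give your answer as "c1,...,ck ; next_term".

  a_4 = 0·-2 + -1·4 + -1·5 + -2·-5 = 1
  a_5 = 0·1 + -1·-2 + -1·4 + -2·5 = -12
  a_6 = 0·-12 + -1·1 + -1·-2 + -2·4 = -7
  a_7 = 0·-7 + -1·-12 + -1·1 + -2·-2 = 15
  a_8 = 0·15 + -1·-7 + -1·-12 + -2·1 = 17
  a_9 = 0·17 + -1·15 + -1·-7 + -2·-12 = 16
  a_10 = 0·16 + -1·17 + -1·15 + -2·-7 = -18
  a_11 = 0·-18 + -1·16 + -1·17 + -2·15 = -63
  a_12 = 0·-63 + -1·-18 + -1·16 + -2·17 = -32
  a_13 = 0·-32 + -1·-63 + -1·-18 + -2·16 = 49

0,-1,-1,-2 ; 49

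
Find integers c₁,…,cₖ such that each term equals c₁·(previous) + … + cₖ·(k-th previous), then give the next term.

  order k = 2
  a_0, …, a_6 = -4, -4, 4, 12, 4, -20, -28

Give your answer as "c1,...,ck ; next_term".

  a_2 = 1·-4 + -2·-4 = 4
  a_3 = 1·4 + -2·-4 = 12
  a_4 = 1·12 + -2·4 = 4
  a_5 = 1·4 + -2·12 = -20
  a_6 = 1·-20 + -2·4 = -28
  a_7 = 1·-28 + -2·-20 = 12

1,-2 ; 12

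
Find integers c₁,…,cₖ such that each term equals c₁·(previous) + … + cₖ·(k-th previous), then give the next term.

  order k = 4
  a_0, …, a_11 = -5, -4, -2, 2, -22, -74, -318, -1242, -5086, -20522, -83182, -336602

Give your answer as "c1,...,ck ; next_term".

  a_4 = 3·2 + 4·-2 + 0·-4 + 4·-5 = -22
  a_5 = 3·-22 + 4·2 + 0·-2 + 4·-4 = -74
  a_6 = 3·-74 + 4·-22 + 0·2 + 4·-2 = -318
  a_7 = 3·-318 + 4·-74 + 0·-22 + 4·2 = -1242
  a_8 = 3·-1242 + 4·-318 + 0·-74 + 4·-22 = -5086
  a_9 = 3·-5086 + 4·-1242 + 0·-318 + 4·-74 = -20522
  a_10 = 3·-20522 + 4·-5086 + 0·-1242 + 4·-318 = -83182
  a_11 = 3·-83182 + 4·-20522 + 0·-5086 + 4·-1242 = -336602
  a_12 = 3·-336602 + 4·-83182 + 0·-20522 + 4·-5086 = -1362878

3,4,0,4 ; -1362878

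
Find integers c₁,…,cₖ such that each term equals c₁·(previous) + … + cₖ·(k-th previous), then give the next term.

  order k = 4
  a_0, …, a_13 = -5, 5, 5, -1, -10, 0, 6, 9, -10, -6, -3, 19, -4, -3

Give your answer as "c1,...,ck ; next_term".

  a_4 = 0·-1 + 0·5 + -1·5 + 1·-5 = -10
  a_5 = 0·-10 + 0·-1 + -1·5 + 1·5 = 0
  a_6 = 0·0 + 0·-10 + -1·-1 + 1·5 = 6
  a_7 = 0·6 + 0·0 + -1·-10 + 1·-1 = 9
  a_8 = 0·9 + 0·6 + -1·0 + 1·-10 = -10
  a_9 = 0·-10 + 0·9 + -1·6 + 1·0 = -6
  a_10 = 0·-6 + 0·-10 + -1·9 + 1·6 = -3
  a_11 = 0·-3 + 0·-6 + -1·-10 + 1·9 = 19
  a_12 = 0·19 + 0·-3 + -1·-6 + 1·-10 = -4
  a_13 = 0·-4 + 0·19 + -1·-3 + 1·-6 = -3
  a_14 = 0·-3 + 0·-4 + -1·19 + 1·-3 = -22

0,0,-1,1 ; -22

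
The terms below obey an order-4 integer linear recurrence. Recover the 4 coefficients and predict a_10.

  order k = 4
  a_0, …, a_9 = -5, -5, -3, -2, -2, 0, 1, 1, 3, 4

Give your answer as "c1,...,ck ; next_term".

1,0,1,-1 ; 4

  a_4 = 1·-2 + 0·-3 + 1·-5 + -1·-5 = -2
  a_5 = 1·-2 + 0·-2 + 1·-3 + -1·-5 = 0
  a_6 = 1·0 + 0·-2 + 1·-2 + -1·-3 = 1
  a_7 = 1·1 + 0·0 + 1·-2 + -1·-2 = 1
  a_8 = 1·1 + 0·1 + 1·0 + -1·-2 = 3
  a_9 = 1·3 + 0·1 + 1·1 + -1·0 = 4
  a_10 = 1·4 + 0·3 + 1·1 + -1·1 = 4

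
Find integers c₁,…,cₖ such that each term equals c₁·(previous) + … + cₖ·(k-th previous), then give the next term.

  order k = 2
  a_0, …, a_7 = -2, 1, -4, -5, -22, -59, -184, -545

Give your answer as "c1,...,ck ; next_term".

  a_2 = 2·1 + 3·-2 = -4
  a_3 = 2·-4 + 3·1 = -5
  a_4 = 2·-5 + 3·-4 = -22
  a_5 = 2·-22 + 3·-5 = -59
  a_6 = 2·-59 + 3·-22 = -184
  a_7 = 2·-184 + 3·-59 = -545
  a_8 = 2·-545 + 3·-184 = -1642

2,3 ; -1642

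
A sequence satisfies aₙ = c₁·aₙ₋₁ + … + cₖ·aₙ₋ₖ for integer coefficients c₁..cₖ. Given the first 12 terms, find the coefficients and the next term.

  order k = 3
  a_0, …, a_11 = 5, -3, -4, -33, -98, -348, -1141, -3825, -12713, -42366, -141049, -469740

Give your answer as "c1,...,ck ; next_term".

3,2,-3 ; -1564220

  a_3 = 3·-4 + 2·-3 + -3·5 = -33
  a_4 = 3·-33 + 2·-4 + -3·-3 = -98
  a_5 = 3·-98 + 2·-33 + -3·-4 = -348
  a_6 = 3·-348 + 2·-98 + -3·-33 = -1141
  a_7 = 3·-1141 + 2·-348 + -3·-98 = -3825
  a_8 = 3·-3825 + 2·-1141 + -3·-348 = -12713
  a_9 = 3·-12713 + 2·-3825 + -3·-1141 = -42366
  a_10 = 3·-42366 + 2·-12713 + -3·-3825 = -141049
  a_11 = 3·-141049 + 2·-42366 + -3·-12713 = -469740
  a_12 = 3·-469740 + 2·-141049 + -3·-42366 = -1564220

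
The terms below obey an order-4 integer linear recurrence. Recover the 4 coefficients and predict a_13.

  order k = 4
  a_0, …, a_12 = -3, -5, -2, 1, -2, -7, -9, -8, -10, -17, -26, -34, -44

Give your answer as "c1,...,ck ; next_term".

  a_4 = 1·1 + 0·-2 + 0·-5 + 1·-3 = -2
  a_5 = 1·-2 + 0·1 + 0·-2 + 1·-5 = -7
  a_6 = 1·-7 + 0·-2 + 0·1 + 1·-2 = -9
  a_7 = 1·-9 + 0·-7 + 0·-2 + 1·1 = -8
  a_8 = 1·-8 + 0·-9 + 0·-7 + 1·-2 = -10
  a_9 = 1·-10 + 0·-8 + 0·-9 + 1·-7 = -17
  a_10 = 1·-17 + 0·-10 + 0·-8 + 1·-9 = -26
  a_11 = 1·-26 + 0·-17 + 0·-10 + 1·-8 = -34
  a_12 = 1·-34 + 0·-26 + 0·-17 + 1·-10 = -44
  a_13 = 1·-44 + 0·-34 + 0·-26 + 1·-17 = -61

1,0,0,1 ; -61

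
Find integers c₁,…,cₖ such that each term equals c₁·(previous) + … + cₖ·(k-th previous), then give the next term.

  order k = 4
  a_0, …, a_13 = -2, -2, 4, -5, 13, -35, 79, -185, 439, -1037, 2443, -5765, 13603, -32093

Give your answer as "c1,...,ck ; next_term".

-1,2,-2,2 ; 75715

  a_4 = -1·-5 + 2·4 + -2·-2 + 2·-2 = 13
  a_5 = -1·13 + 2·-5 + -2·4 + 2·-2 = -35
  a_6 = -1·-35 + 2·13 + -2·-5 + 2·4 = 79
  a_7 = -1·79 + 2·-35 + -2·13 + 2·-5 = -185
  a_8 = -1·-185 + 2·79 + -2·-35 + 2·13 = 439
  a_9 = -1·439 + 2·-185 + -2·79 + 2·-35 = -1037
  a_10 = -1·-1037 + 2·439 + -2·-185 + 2·79 = 2443
  a_11 = -1·2443 + 2·-1037 + -2·439 + 2·-185 = -5765
  a_12 = -1·-5765 + 2·2443 + -2·-1037 + 2·439 = 13603
  a_13 = -1·13603 + 2·-5765 + -2·2443 + 2·-1037 = -32093
  a_14 = -1·-32093 + 2·13603 + -2·-5765 + 2·2443 = 75715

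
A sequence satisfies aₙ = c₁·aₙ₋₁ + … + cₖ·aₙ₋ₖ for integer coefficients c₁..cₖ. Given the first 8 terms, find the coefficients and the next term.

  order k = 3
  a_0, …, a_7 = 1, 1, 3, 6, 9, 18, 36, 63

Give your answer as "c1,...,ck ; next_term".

1,0,3 ; 117

  a_3 = 1·3 + 0·1 + 3·1 = 6
  a_4 = 1·6 + 0·3 + 3·1 = 9
  a_5 = 1·9 + 0·6 + 3·3 = 18
  a_6 = 1·18 + 0·9 + 3·6 = 36
  a_7 = 1·36 + 0·18 + 3·9 = 63
  a_8 = 1·63 + 0·36 + 3·18 = 117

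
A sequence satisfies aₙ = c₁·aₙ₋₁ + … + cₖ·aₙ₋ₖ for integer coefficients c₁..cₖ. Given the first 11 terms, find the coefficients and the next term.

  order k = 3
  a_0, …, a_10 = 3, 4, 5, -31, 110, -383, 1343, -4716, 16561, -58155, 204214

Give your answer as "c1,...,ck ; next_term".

  a_3 = -4·5 + -2·4 + -1·3 = -31
  a_4 = -4·-31 + -2·5 + -1·4 = 110
  a_5 = -4·110 + -2·-31 + -1·5 = -383
  a_6 = -4·-383 + -2·110 + -1·-31 = 1343
  a_7 = -4·1343 + -2·-383 + -1·110 = -4716
  a_8 = -4·-4716 + -2·1343 + -1·-383 = 16561
  a_9 = -4·16561 + -2·-4716 + -1·1343 = -58155
  a_10 = -4·-58155 + -2·16561 + -1·-4716 = 204214
  a_11 = -4·204214 + -2·-58155 + -1·16561 = -717107

-4,-2,-1 ; -717107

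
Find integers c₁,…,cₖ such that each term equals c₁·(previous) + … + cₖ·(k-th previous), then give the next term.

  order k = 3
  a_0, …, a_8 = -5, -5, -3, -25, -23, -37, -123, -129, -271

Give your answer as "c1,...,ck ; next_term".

0,1,4 ; -621

  a_3 = 0·-3 + 1·-5 + 4·-5 = -25
  a_4 = 0·-25 + 1·-3 + 4·-5 = -23
  a_5 = 0·-23 + 1·-25 + 4·-3 = -37
  a_6 = 0·-37 + 1·-23 + 4·-25 = -123
  a_7 = 0·-123 + 1·-37 + 4·-23 = -129
  a_8 = 0·-129 + 1·-123 + 4·-37 = -271
  a_9 = 0·-271 + 1·-129 + 4·-123 = -621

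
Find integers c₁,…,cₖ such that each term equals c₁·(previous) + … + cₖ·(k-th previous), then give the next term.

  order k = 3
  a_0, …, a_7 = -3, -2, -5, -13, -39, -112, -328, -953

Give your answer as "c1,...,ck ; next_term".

2,3,-1 ; -2778

  a_3 = 2·-5 + 3·-2 + -1·-3 = -13
  a_4 = 2·-13 + 3·-5 + -1·-2 = -39
  a_5 = 2·-39 + 3·-13 + -1·-5 = -112
  a_6 = 2·-112 + 3·-39 + -1·-13 = -328
  a_7 = 2·-328 + 3·-112 + -1·-39 = -953
  a_8 = 2·-953 + 3·-328 + -1·-112 = -2778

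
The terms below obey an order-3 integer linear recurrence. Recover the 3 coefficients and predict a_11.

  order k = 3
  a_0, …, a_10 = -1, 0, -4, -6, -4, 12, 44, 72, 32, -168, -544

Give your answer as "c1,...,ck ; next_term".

  a_3 = 2·-4 + -2·0 + -2·-1 = -6
  a_4 = 2·-6 + -2·-4 + -2·0 = -4
  a_5 = 2·-4 + -2·-6 + -2·-4 = 12
  a_6 = 2·12 + -2·-4 + -2·-6 = 44
  a_7 = 2·44 + -2·12 + -2·-4 = 72
  a_8 = 2·72 + -2·44 + -2·12 = 32
  a_9 = 2·32 + -2·72 + -2·44 = -168
  a_10 = 2·-168 + -2·32 + -2·72 = -544
  a_11 = 2·-544 + -2·-168 + -2·32 = -816

2,-2,-2 ; -816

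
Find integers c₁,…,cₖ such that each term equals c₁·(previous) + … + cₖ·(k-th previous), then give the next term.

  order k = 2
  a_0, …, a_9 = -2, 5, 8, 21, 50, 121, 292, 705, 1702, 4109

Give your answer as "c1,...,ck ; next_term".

  a_2 = 2·5 + 1·-2 = 8
  a_3 = 2·8 + 1·5 = 21
  a_4 = 2·21 + 1·8 = 50
  a_5 = 2·50 + 1·21 = 121
  a_6 = 2·121 + 1·50 = 292
  a_7 = 2·292 + 1·121 = 705
  a_8 = 2·705 + 1·292 = 1702
  a_9 = 2·1702 + 1·705 = 4109
  a_10 = 2·4109 + 1·1702 = 9920

2,1 ; 9920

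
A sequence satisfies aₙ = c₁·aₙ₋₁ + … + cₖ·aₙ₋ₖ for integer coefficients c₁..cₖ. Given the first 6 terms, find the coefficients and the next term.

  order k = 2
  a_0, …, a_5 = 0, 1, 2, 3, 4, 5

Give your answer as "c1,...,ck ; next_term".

2,-1 ; 6

  a_2 = 2·1 + -1·0 = 2
  a_3 = 2·2 + -1·1 = 3
  a_4 = 2·3 + -1·2 = 4
  a_5 = 2·4 + -1·3 = 5
  a_6 = 2·5 + -1·4 = 6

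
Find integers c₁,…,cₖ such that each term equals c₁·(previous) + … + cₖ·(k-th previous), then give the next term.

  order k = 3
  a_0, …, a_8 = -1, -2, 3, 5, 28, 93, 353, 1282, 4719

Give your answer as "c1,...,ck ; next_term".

3,3,-2 ; 17297

  a_3 = 3·3 + 3·-2 + -2·-1 = 5
  a_4 = 3·5 + 3·3 + -2·-2 = 28
  a_5 = 3·28 + 3·5 + -2·3 = 93
  a_6 = 3·93 + 3·28 + -2·5 = 353
  a_7 = 3·353 + 3·93 + -2·28 = 1282
  a_8 = 3·1282 + 3·353 + -2·93 = 4719
  a_9 = 3·4719 + 3·1282 + -2·353 = 17297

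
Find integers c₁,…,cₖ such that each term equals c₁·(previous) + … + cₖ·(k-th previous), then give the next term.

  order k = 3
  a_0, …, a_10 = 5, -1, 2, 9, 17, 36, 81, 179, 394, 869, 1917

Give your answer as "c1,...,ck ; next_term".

2,0,1 ; 4228

  a_3 = 2·2 + 0·-1 + 1·5 = 9
  a_4 = 2·9 + 0·2 + 1·-1 = 17
  a_5 = 2·17 + 0·9 + 1·2 = 36
  a_6 = 2·36 + 0·17 + 1·9 = 81
  a_7 = 2·81 + 0·36 + 1·17 = 179
  a_8 = 2·179 + 0·81 + 1·36 = 394
  a_9 = 2·394 + 0·179 + 1·81 = 869
  a_10 = 2·869 + 0·394 + 1·179 = 1917
  a_11 = 2·1917 + 0·869 + 1·394 = 4228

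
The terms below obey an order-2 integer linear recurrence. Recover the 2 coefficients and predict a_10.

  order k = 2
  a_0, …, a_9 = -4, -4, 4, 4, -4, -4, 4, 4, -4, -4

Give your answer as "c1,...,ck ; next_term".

  a_2 = 0·-4 + -1·-4 = 4
  a_3 = 0·4 + -1·-4 = 4
  a_4 = 0·4 + -1·4 = -4
  a_5 = 0·-4 + -1·4 = -4
  a_6 = 0·-4 + -1·-4 = 4
  a_7 = 0·4 + -1·-4 = 4
  a_8 = 0·4 + -1·4 = -4
  a_9 = 0·-4 + -1·4 = -4
  a_10 = 0·-4 + -1·-4 = 4

0,-1 ; 4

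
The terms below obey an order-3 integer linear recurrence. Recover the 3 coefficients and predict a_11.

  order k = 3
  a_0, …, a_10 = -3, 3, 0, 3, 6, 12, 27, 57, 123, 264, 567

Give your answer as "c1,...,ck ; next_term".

  a_3 = 1·0 + 2·3 + 1·-3 = 3
  a_4 = 1·3 + 2·0 + 1·3 = 6
  a_5 = 1·6 + 2·3 + 1·0 = 12
  a_6 = 1·12 + 2·6 + 1·3 = 27
  a_7 = 1·27 + 2·12 + 1·6 = 57
  a_8 = 1·57 + 2·27 + 1·12 = 123
  a_9 = 1·123 + 2·57 + 1·27 = 264
  a_10 = 1·264 + 2·123 + 1·57 = 567
  a_11 = 1·567 + 2·264 + 1·123 = 1218

1,2,1 ; 1218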